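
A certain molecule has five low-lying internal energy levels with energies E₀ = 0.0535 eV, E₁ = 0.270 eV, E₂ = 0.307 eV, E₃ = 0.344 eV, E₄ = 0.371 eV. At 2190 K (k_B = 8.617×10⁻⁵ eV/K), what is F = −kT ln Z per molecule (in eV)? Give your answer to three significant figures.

k_BT = 8.617×10⁻⁵ × 2190 K = 0.18871 eV.
Eᵢ/kT = 0.28350, 1.4308, 1.6268, 1.8229, 1.9660.
Z = Σ e^(−Eᵢ/kT) = e^(−0.28350) + e^(−1.4308) + e^(−1.6268) + e^(−1.8229) + e^(−1.9660) = 0.75314 + 0.23912 + 0.19656 + 0.16156 + 0.14002 = 1.4904.
F = −kT ln Z = −0.18871 × ln(1.4904) = −0.18871 × 0.39904 = -0.0753 eV.

-0.0753 eV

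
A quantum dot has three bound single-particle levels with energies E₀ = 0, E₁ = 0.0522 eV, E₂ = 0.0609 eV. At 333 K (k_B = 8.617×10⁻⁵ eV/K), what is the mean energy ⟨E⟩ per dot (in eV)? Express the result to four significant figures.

k_BT = 8.617×10⁻⁵ × 333 K = 0.0286946 eV.
Eᵢ/kT = 0, 1.81916, 2.12235.
Z = Σ e^(−Eᵢ/kT) = e^(−0) + e^(−1.81916) + e^(−2.12235) = 1.00000 + 0.162162 + 0.119750 = 1.28191.
⟨E⟩ = Σ Eᵢ e^(−Eᵢ/kT) / Z = (0·1.00000 + 0.0522·0.162162 + 0.0609·0.119750) / 1.28191 = 0.01229 eV.

0.01229 eV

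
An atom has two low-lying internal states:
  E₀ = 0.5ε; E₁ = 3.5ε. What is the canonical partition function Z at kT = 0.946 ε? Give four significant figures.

Eᵢ/kT = 0.528541, 3.69979.
Z = Σ e^(−Eᵢ/kT) = e^(−0.528541) + e^(−3.69979) = 0.589464 + 0.0247287 = 0.614193.

Z = 0.6142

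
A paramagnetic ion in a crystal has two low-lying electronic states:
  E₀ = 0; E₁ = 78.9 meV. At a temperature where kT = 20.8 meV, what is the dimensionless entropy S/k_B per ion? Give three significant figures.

0.106

Eᵢ/kT = 0, 3.7933.
Z = Σ e^(−Eᵢ/kT) = e^(−0) + e^(−3.7933) = 1.0000 + 0.022521 = 1.0225.
⟨E⟩ = Σ EᵢPᵢ = 1.7378 meV.
S/k_B = ln Z + ⟨E⟩/kT = ln(1.0225) + 1.7378/20.8 = 0.022251 + 0.083548 = 0.106.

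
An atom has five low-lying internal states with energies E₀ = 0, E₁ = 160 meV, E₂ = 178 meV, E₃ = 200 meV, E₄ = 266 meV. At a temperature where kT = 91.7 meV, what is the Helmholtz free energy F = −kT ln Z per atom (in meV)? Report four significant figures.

-36.33 meV

Eᵢ/kT = 0, 1.74482, 1.94111, 2.18103, 2.90076.
Z = Σ e^(−Eᵢ/kT) = e^(−0) + e^(−1.74482) + e^(−1.94111) + e^(−2.18103) + e^(−2.90076) = 1.00000 + 0.174676 + 0.143545 + 0.112925 + 0.0549814 = 1.48613.
F = −kT ln Z = −91.7 × ln(1.48613) = −91.7 × 0.396175 = -36.33 meV.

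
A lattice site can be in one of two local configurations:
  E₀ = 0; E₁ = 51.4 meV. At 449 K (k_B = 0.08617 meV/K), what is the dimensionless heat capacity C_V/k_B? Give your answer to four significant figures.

0.2922

k_BT = 0.08617 × 449 K = 38.6903 meV.
Eᵢ/kT = 0, 1.32850.
Z = Σ e^(−Eᵢ/kT) = e^(−0) + e^(−1.32850) = 1.00000 + 0.264874 = 1.26487.
⟨E⟩ = 10.7636 meV, ⟨E²⟩ = 553.248 meV².
C_V/k_B = (⟨E²⟩ − ⟨E⟩²)/(kT)² = (553.248 − 115.855)/1496.94 = 0.2922.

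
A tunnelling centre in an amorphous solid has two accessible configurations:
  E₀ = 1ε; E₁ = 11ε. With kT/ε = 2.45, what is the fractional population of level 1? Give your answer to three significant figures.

Eᵢ/kT = 0.40816, 4.4898.
Z = Σ e^(−Eᵢ/kT) = e^(−0.40816) + e^(−4.4898) = 0.66487 + 0.011223 = 0.67609.
P₁ = e^(−E₁/kT) / Z = 0.011223/0.67609 = 0.0166.

0.0166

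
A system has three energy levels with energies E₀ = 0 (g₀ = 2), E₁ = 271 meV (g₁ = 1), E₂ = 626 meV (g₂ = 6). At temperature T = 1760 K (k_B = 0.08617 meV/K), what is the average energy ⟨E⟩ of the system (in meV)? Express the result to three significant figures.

k_BT = 0.08617 × 1760 K = 151.66 meV.
Eᵢ/kT = 0, 1.7869, 4.1277.
Z = Σ gᵢe^(−Eᵢ/kT) = 2·e^(−0) + 1·e^(−1.7869) + 6·e^(−4.1277) = 2.0000 + 0.16748 + 0.096719 = 2.2642.
⟨E⟩ = Σ Eᵢ gᵢe^(−Eᵢ/kT) / Z = (0·2.0000 + 271·0.16748 + 626·0.096719) / 2.2642 = 46.8 meV.

46.8 meV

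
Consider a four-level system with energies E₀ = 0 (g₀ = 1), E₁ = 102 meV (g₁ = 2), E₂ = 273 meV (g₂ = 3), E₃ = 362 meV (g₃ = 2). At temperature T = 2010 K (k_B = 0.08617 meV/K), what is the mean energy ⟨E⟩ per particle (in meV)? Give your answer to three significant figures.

k_BT = 0.08617 × 2010 K = 173.20 meV.
Eᵢ/kT = 0, 0.58891, 1.5762, 2.0901.
Z = Σ gᵢe^(−Eᵢ/kT) = 1·e^(−0) + 2·e^(−0.58891) + 3·e^(−1.5762) + 2·e^(−2.0901) = 1.0000 + 1.1099 + 0.62028 + 0.24735 = 2.9775.
⟨E⟩ = Σ Eᵢ gᵢe^(−Eᵢ/kT) / Z = (0·1.0000 + 102·1.1099 + 273·0.62028 + 362·0.24735) / 2.9775 = 125 meV.

125 meV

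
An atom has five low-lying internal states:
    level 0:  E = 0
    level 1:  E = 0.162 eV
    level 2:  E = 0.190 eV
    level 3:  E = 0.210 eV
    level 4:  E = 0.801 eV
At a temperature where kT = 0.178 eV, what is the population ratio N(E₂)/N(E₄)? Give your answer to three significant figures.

n₂/n₄ = exp[−(E₂−E₄)/kT] = exp(−(-0.611 eV)/(0.178 eV)) = exp(3.4326) = 31.0.

31.0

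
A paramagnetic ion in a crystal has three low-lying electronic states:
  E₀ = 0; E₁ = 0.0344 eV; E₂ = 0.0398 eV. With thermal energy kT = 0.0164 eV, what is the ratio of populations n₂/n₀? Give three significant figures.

n₂/n₀ = exp[−(E₂−E₀)/kT] = exp(−(0.0398 eV)/(0.0164 eV)) = exp(-2.4268) = 0.0883.

0.0883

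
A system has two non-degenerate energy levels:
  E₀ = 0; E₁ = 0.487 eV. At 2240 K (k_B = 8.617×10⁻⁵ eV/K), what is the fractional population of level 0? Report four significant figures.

0.9257

k_BT = 8.617×10⁻⁵ × 2240 K = 0.193021 eV.
Eᵢ/kT = 0, 2.52304.
Z = Σ e^(−Eᵢ/kT) = e^(−0) + e^(−2.52304) = 1.00000 + 0.0802154 = 1.08022.
P₀ = e^(−E₀/kT) / Z = 1.00000/1.08022 = 0.9257.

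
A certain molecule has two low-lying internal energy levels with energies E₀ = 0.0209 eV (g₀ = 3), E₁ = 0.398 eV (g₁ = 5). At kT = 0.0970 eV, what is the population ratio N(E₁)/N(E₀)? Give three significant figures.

n₁/n₀ = (g₁/g₀) exp[−(E₁−E₀)/kT] = (5/3) × exp(−(0.3771 eV)/(0.0970 eV)) = (5/3) × exp(-3.8876) = 0.0342.

0.0342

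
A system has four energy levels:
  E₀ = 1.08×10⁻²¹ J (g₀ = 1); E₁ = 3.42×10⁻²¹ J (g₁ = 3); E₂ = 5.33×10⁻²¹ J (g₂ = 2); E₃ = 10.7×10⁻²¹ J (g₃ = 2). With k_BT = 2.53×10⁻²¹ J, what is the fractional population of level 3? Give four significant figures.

Eᵢ/kT = 0.426877, 1.35178, 2.10672, 4.22925.
Z = Σ gᵢe^(−Eᵢ/kT) = 1·e^(−0.426877) + 3·e^(−1.35178) + 2·e^(−2.10672) + 2·e^(−4.22925) = 0.652544 + 0.776338 + 0.243273 + 0.0291266 = 1.70128.
P₃ = g₃ e^(−E₃/kT) / Z = 0.0291266/1.70128 = 0.01712.

0.01712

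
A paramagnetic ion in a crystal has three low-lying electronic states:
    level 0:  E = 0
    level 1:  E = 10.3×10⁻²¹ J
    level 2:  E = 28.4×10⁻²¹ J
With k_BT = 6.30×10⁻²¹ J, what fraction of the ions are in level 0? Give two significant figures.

Eᵢ/kT = 0, 1.635, 4.508.
Z = Σ e^(−Eᵢ/kT) = e^(−0) + e^(−1.635) + e^(−4.508) = 1.000 + 0.1950 + 0.01102 = 1.206.
P₀ = e^(−E₀/kT) / Z = 1.000/1.206 = 0.83.

0.83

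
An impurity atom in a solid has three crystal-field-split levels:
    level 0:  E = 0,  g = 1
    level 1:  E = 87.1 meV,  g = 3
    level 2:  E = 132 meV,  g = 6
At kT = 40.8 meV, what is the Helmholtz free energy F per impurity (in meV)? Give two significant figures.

-19 meV

Eᵢ/kT = 0, 2.135, 3.235.
Z = Σ gᵢe^(−Eᵢ/kT) = 1·e^(−0) + 3·e^(−2.135) + 6·e^(−3.235) = 1.000 + 0.3547 + 0.2362 = 1.591.
F = −kT ln Z = −40.8 × ln(1.591) = −40.8 × 0.4644 = -19 meV.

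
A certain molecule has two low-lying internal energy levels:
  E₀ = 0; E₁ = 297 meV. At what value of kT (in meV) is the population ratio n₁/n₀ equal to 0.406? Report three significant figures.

329 meV

n₁/n₀ = exp[−(E₁−E₀)/kT] = 0.406.
⇒ (E₁−E₀)/kT = ln(1/0.406) = ln(2.4631) = 0.90142.
kT = 297 meV / 0.90142 = 329 meV.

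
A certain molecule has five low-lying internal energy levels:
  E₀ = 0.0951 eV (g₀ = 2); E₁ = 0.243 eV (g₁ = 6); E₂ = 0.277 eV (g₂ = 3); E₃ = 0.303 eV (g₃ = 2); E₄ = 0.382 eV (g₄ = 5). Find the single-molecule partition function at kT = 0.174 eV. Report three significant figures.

Z = 4.16

Eᵢ/kT = 0.54655, 1.3966, 1.5920, 1.7414, 2.1954.
Z = Σ gᵢe^(−Eᵢ/kT) = 2·e^(−0.54655) + 6·e^(−1.3966) + 3·e^(−1.5920) + 2·e^(−1.7414) + 5·e^(−2.1954) = 1.1579 + 1.4846 + 0.61055 + 0.35055 + 0.55657 = 4.1602.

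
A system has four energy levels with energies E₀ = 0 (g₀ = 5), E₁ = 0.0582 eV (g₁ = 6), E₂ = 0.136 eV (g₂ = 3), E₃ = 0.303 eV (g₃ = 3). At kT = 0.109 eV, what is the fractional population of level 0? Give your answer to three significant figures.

0.523

Eᵢ/kT = 0, 0.53394, 1.2477, 2.7798.
Z = Σ gᵢe^(−Eᵢ/kT) = 5·e^(−0) + 6·e^(−0.53394) + 3·e^(−1.2477) + 3·e^(−2.7798) = 5.0000 + 3.5177 + 0.86149 + 0.18615 = 9.5653.
P₀ = g₀ e^(−E₀/kT) / Z = 5.0000/9.5653 = 0.523.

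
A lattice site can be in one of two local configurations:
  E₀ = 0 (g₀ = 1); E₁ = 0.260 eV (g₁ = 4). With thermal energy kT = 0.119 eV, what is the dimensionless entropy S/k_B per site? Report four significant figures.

1.050

Eᵢ/kT = 0, 2.18487.
Z = Σ gᵢe^(−Eᵢ/kT) = 1·e^(−0) + 4·e^(−2.18487) = 1.00000 + 0.449969 = 1.44997.
⟨E⟩ = Σ EᵢPᵢ = 0.0806858 eV.
S/k_B = ln Z + ⟨E⟩/kT = ln(1.44997) + 0.0806858/0.119 = 0.371543 + 0.678032 = 1.050.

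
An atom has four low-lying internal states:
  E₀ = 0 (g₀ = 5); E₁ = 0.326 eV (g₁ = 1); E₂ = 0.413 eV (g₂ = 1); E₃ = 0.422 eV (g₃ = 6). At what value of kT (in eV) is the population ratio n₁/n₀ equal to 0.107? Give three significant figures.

n₁/n₀ = (g₁/g₀) exp[−(E₁−E₀)/kT] = 0.107.
⇒ (E₁−E₀)/kT = ln((1/5)/0.107) = ln(1.8692) = 0.62551.
kT = 0.326 eV / 0.62551 = 0.521 eV.

0.521 eV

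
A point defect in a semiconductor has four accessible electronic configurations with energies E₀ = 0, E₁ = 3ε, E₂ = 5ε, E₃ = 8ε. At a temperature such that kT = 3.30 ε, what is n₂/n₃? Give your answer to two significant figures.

n₂/n₃ = exp[−(E₂−E₃)/kT] = exp(−(-3ε)/(3.30ε)) = exp(0.9091) = 2.5.

2.5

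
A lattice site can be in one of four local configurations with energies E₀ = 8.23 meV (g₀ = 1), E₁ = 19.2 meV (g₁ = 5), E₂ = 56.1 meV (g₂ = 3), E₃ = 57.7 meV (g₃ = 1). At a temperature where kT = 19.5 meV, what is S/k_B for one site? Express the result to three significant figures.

Eᵢ/kT = 0.42205, 0.98462, 2.8769, 2.9590.
Z = Σ gᵢe^(−Eᵢ/kT) = 1·e^(−0.42205) + 5·e^(−0.98462) + 3·e^(−2.8769) + 1·e^(−2.9590) = 0.65570 + 1.8679 + 0.16893 + 0.051871 = 2.7444.
⟨E⟩ = Σ EᵢPᵢ = 19.578 meV.
S/k_B = ln Z + ⟨E⟩/kT = ln(2.7444) + 19.578/19.5 = 1.0096 + 1.0040 = 2.01.

2.01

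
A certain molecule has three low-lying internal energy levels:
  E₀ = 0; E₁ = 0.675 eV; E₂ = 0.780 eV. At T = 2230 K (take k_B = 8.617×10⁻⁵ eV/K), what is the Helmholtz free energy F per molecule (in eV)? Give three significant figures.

-0.00884 eV

k_BT = 8.617×10⁻⁵ × 2230 K = 0.19216 eV.
Eᵢ/kT = 0, 3.5127, 4.0591.
Z = Σ e^(−Eᵢ/kT) = e^(−0) + e^(−3.5127) + e^(−4.0591) = 1.0000 + 0.029816 + 0.017265 = 1.0471.
F = −kT ln Z = −0.19216 × ln(1.0471) = −0.19216 × 0.046024 = -0.00884 eV.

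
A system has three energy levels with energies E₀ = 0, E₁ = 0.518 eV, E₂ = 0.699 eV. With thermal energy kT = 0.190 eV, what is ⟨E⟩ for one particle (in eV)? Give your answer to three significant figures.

0.0473 eV

Eᵢ/kT = 0, 2.7263, 3.6789.
Z = Σ e^(−Eᵢ/kT) = e^(−0) + e^(−2.7263) + e^(−3.6789) = 1.0000 + 0.065461 + 0.025251 = 1.0907.
⟨E⟩ = Σ Eᵢ e^(−Eᵢ/kT) / Z = (0·1.0000 + 0.518·0.065461 + 0.699·0.025251) / 1.0907 = 0.0473 eV.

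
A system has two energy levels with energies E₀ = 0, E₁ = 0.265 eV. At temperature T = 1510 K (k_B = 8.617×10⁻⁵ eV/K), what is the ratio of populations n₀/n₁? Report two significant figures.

k_BT = 8.617×10⁻⁵ × 1510 K = 0.1301 eV.
n₀/n₁ = exp[−(E₀−E₁)/kT] = exp(−(-0.265 eV)/(0.1301 eV)) = exp(2.037) = 7.7.

7.7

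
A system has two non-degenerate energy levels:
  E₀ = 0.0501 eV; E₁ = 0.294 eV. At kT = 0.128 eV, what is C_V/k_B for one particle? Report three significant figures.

0.409

Eᵢ/kT = 0.39141, 2.2969.
Z = Σ e^(−Eᵢ/kT) = e^(−0.39141) + e^(−2.2969) = 0.67610 + 0.10057 = 0.77667.
⟨E⟩ = 0.081682 eV, ⟨E²⟩ = 0.013377 eV².
C_V/k_B = (⟨E²⟩ − ⟨E⟩²)/(kT)² = (0.013377 − 0.0066719)/0.016384 = 0.409.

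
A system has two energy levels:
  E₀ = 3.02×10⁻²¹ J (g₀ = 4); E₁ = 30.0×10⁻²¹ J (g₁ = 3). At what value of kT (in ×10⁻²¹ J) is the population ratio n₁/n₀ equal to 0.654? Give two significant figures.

200 ×10⁻²¹ J

n₁/n₀ = (g₁/g₀) exp[−(E₁−E₀)/kT] = 0.654.
⇒ (E₁−E₀)/kT = ln((3/4)/0.654) = ln(1.147) = 0.1371.
kT = 26.98 ×10⁻²¹ J / 0.1371 = 200 ×10⁻²¹ J.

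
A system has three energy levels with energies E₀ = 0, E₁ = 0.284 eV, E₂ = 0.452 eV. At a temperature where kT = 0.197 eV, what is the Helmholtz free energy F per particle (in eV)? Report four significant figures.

Eᵢ/kT = 0, 1.44162, 2.29442.
Z = Σ e^(−Eᵢ/kT) = e^(−0) + e^(−1.44162) + e^(−2.29442) = 1.00000 + 0.236544 + 0.100820 = 1.33736.
F = −kT ln Z = −0.197 × ln(1.33736) = −0.197 × 0.290698 = -0.05727 eV.

-0.05727 eV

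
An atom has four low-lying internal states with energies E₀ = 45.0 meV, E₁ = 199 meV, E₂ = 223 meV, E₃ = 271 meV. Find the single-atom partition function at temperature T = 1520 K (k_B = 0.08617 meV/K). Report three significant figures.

k_BT = 0.08617 × 1520 K = 130.98 meV.
Eᵢ/kT = 0.34356, 1.5193, 1.7026, 2.0690.
Z = Σ e^(−Eᵢ/kT) = e^(−0.34356) + e^(−1.5193) + e^(−1.7026) + e^(−2.0690) = 0.70924 + 0.21887 + 0.18221 + 0.12631 = 1.2366.

Z = 1.24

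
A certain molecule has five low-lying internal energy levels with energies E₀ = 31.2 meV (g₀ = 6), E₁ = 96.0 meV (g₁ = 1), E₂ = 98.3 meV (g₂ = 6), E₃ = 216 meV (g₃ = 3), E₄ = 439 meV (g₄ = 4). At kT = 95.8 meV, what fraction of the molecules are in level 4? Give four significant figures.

Eᵢ/kT = 0.325678, 1.00209, 1.02610, 2.25470, 4.58246.
Z = Σ gᵢe^(−Eᵢ/kT) = 6·e^(−0.325678) + 1·e^(−1.00209) + 6·e^(−1.02610) + 3·e^(−2.25470) + 4·e^(−4.58246) = 4.33223 + 0.367111 + 2.15041 + 0.314715 + 0.0409188 = 7.20538.
P₄ = g₄ e^(−E₄/kT) / Z = 0.0409188/7.20538 = 0.005679.

0.005679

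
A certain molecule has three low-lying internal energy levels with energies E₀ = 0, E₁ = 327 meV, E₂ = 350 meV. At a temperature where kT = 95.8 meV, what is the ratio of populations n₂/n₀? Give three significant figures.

n₂/n₀ = exp[−(E₂−E₀)/kT] = exp(−(350 meV)/(95.8 meV)) = exp(-3.6534) = 0.0259.

0.0259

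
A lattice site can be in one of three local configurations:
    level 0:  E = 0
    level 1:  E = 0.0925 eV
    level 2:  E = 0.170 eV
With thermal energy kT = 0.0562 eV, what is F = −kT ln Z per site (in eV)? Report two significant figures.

Eᵢ/kT = 0, 1.646, 3.025.
Z = Σ e^(−Eᵢ/kT) = e^(−0) + e^(−1.646) + e^(−3.025) = 1.000 + 0.1928 + 0.04856 = 1.241.
F = −kT ln Z = −0.0562 × ln(1.241) = −0.0562 × 0.2159 = -0.012 eV.

-0.012 eV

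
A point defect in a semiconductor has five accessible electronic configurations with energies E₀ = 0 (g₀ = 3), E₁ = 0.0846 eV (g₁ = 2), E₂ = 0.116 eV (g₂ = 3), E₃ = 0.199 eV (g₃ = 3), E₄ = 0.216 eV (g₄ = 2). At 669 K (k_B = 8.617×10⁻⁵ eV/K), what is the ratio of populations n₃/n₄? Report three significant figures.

k_BT = 8.617×10⁻⁵ × 669 K = 0.057648 eV.
n₃/n₄ = (g₃/g₄) exp[−(E₃−E₄)/kT] = (3/2) × exp(−(-0.017 eV)/(0.057648 eV)) = (3/2) × exp(0.29489) = 2.01.

2.01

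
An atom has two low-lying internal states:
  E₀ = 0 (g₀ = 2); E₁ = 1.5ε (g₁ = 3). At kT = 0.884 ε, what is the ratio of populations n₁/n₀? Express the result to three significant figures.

n₁/n₀ = (g₁/g₀) exp[−(E₁−E₀)/kT] = (3/2) × exp(−(1.5ε)/(0.884ε)) = (3/2) × exp(-1.6968) = 0.275.

0.275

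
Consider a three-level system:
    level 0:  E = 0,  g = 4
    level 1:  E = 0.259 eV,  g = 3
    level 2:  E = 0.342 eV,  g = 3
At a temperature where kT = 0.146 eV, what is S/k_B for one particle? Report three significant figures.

1.90

Eᵢ/kT = 0, 1.7740, 2.3425.
Z = Σ gᵢe^(−Eᵢ/kT) = 4·e^(−0) + 3·e^(−1.7740) + 3·e^(−2.3425) = 4.0000 + 0.50896 + 0.28826 = 4.7972.
⟨E⟩ = Σ EᵢPᵢ = 0.048029 eV.
S/k_B = ln Z + ⟨E⟩/kT = ln(4.7972) + 0.048029/0.146 = 1.5680 + 0.32897 = 1.90.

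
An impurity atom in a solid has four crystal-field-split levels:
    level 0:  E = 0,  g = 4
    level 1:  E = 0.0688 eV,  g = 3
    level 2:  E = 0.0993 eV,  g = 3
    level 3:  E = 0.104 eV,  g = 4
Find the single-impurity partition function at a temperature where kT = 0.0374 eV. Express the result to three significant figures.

Z = 4.94

Eᵢ/kT = 0, 1.8396, 2.6551, 2.7807.
Z = Σ gᵢe^(−Eᵢ/kT) = 4·e^(−0) + 3·e^(−1.8396) + 3·e^(−2.6551) + 4·e^(−2.7807) = 4.0000 + 0.47664 + 0.21088 + 0.24798 = 4.9355.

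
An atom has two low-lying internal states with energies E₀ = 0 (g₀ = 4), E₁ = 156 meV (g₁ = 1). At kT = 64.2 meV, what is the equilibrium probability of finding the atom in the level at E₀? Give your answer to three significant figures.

Eᵢ/kT = 0, 2.4299.
Z = Σ gᵢe^(−Eᵢ/kT) = 4·e^(−0) + 1·e^(−2.4299) = 4.0000 + 0.088046 = 4.0880.
P₀ = g₀ e^(−E₀/kT) / Z = 4.0000/4.0880 = 0.978.

0.978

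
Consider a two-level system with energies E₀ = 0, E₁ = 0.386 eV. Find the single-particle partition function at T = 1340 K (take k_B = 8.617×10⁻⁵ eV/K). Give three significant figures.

Z = 1.04

k_BT = 8.617×10⁻⁵ × 1340 K = 0.11547 eV.
Eᵢ/kT = 0, 3.3429.
Z = Σ e^(−Eᵢ/kT) = e^(−0) + e^(−3.3429) = 1.0000 + 0.035334 = 1.0353.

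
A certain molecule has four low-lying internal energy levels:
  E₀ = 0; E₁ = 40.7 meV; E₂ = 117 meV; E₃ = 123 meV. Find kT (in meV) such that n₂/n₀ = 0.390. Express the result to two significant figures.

120 meV

n₂/n₀ = exp[−(E₂−E₀)/kT] = 0.390.
⇒ (E₂−E₀)/kT = ln(1/0.390) = ln(2.564) = 0.9416.
kT = 117 meV / 0.9416 = 120 meV.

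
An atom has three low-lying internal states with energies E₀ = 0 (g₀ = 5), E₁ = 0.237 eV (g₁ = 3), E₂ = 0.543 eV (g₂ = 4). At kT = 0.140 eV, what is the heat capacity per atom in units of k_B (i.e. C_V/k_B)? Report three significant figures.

0.452

Eᵢ/kT = 0, 1.6929, 3.8786.
Z = Σ gᵢe^(−Eᵢ/kT) = 5·e^(−0) + 3·e^(−1.6929) + 4·e^(−3.8786) = 5.0000 + 0.55196 + 0.082719 = 5.6347.
⟨E⟩ = 0.031187 eV, ⟨E²⟩ = 0.0098306 eV².
C_V/k_B = (⟨E²⟩ − ⟨E⟩²)/(kT)² = (0.0098306 − 0.00097263)/0.019600 = 0.452.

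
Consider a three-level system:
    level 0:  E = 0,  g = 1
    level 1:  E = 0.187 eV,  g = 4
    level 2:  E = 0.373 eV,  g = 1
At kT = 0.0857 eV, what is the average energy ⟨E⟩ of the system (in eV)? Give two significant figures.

0.061 eV

Eᵢ/kT = 0, 2.182, 4.352.
Z = Σ gᵢe^(−Eᵢ/kT) = 1·e^(−0) + 4·e^(−2.182) + 1·e^(−4.352) = 1.000 + 0.4513 + 0.01288 = 1.464.
⟨E⟩ = Σ Eᵢ gᵢe^(−Eᵢ/kT) / Z = (0·1.000 + 0.187·0.4513 + 0.373·0.01288) / 1.464 = 0.061 eV.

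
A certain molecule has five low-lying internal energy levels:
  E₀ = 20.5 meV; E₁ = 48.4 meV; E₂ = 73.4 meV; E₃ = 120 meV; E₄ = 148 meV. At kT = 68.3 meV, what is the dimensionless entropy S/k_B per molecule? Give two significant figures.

Eᵢ/kT = 0.3001, 0.7086, 1.075, 1.757, 2.167.
Z = Σ e^(−Eᵢ/kT) = e^(−0.3001) + e^(−0.7086) + e^(−1.075) + e^(−1.757) + e^(−2.167) = 0.7407 + 0.4923 + 0.3413 + 0.1726 + 0.1145 = 1.861.
⟨E⟩ = Σ EᵢPᵢ = 54.66 meV.
S/k_B = ln Z + ⟨E⟩/kT = ln(1.861) + 54.66/68.3 = 0.6211 + 0.8003 = 1.4.

1.4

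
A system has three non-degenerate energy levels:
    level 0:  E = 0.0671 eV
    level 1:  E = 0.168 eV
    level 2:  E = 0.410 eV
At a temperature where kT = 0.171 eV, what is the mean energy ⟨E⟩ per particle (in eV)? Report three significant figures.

0.128 eV

Eᵢ/kT = 0.39240, 0.98246, 2.3977.
Z = Σ e^(−Eᵢ/kT) = e^(−0.39240) + e^(−0.98246) + e^(−2.3977) = 0.67543 + 0.37439 + 0.090927 = 1.1407.
⟨E⟩ = Σ Eᵢ e^(−Eᵢ/kT) / Z = (0.0671·0.67543 + 0.168·0.37439 + 0.410·0.090927) / 1.1407 = 0.128 eV.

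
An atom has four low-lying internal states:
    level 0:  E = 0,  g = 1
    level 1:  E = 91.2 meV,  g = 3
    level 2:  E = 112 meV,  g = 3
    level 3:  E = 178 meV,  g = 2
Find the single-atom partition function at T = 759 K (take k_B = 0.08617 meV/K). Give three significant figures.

Z = 2.42

k_BT = 0.08617 × 759 K = 65.403 meV.
Eᵢ/kT = 0, 1.3944, 1.7125, 2.7216.
Z = Σ gᵢe^(−Eᵢ/kT) = 1·e^(−0) + 3·e^(−1.3944) + 3·e^(−1.7125) + 2·e^(−2.7216) = 1.0000 + 0.74395 + 0.54124 + 0.13154 = 2.4167.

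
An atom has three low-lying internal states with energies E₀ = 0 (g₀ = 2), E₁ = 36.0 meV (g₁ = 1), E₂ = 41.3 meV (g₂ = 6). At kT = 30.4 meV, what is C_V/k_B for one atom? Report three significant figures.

0.443

Eᵢ/kT = 0, 1.1842, 1.3586.
Z = Σ gᵢe^(−Eᵢ/kT) = 2·e^(−0) + 1·e^(−1.1842) + 6·e^(−1.3586) = 2.0000 + 0.30599 + 1.5421 = 3.8481.
⟨E⟩ = 19.413 meV, ⟨E²⟩ = 786.60 meV².
C_V/k_B = (⟨E²⟩ − ⟨E⟩²)/(kT)² = (786.60 − 376.86)/924.16 = 0.443.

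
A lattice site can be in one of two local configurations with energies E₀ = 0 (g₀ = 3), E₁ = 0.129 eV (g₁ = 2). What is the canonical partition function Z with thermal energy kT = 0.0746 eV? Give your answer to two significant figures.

Eᵢ/kT = 0, 1.729.
Z = Σ gᵢe^(−Eᵢ/kT) = 3·e^(−0) + 2·e^(−1.729) = 3.000 + 0.3549 = 3.355.

Z = 3.4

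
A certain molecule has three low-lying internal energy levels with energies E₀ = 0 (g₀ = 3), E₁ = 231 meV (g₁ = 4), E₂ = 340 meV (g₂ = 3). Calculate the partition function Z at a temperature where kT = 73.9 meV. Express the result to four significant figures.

Eᵢ/kT = 0, 3.12585, 4.60081.
Z = Σ gᵢe^(−Eᵢ/kT) = 3·e^(−0) + 4·e^(−3.12585) + 3·e^(−4.60081) = 3.00000 + 0.175598 + 0.0301311 = 3.20573.

Z = 3.206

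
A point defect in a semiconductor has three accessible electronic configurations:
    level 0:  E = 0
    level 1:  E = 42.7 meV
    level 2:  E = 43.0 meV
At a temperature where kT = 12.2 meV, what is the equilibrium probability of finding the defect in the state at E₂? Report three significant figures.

Eᵢ/kT = 0, 3.5000, 3.5246.
Z = Σ e^(−Eᵢ/kT) = e^(−0) + e^(−3.5000) + e^(−3.5246) = 1.0000 + 0.030197 + 0.029464 = 1.0597.
P₂ = e^(−E₂/kT) / Z = 0.029464/1.0597 = 0.0278.

0.0278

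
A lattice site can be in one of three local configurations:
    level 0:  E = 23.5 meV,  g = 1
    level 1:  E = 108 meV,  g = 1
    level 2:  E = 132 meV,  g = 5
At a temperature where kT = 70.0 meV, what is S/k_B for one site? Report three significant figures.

1.71

Eᵢ/kT = 0.33571, 1.5429, 1.8857.
Z = Σ gᵢe^(−Eᵢ/kT) = 1·e^(−0.33571) + 1·e^(−1.5429) + 5·e^(−1.8857) = 0.71483 + 0.21376 + 0.75861 = 1.6872.
⟨E⟩ = Σ EᵢPᵢ = 82.990 meV.
S/k_B = ln Z + ⟨E⟩/kT = ln(1.6872) + 82.990/70.0 = 0.52307 + 1.1856 = 1.71.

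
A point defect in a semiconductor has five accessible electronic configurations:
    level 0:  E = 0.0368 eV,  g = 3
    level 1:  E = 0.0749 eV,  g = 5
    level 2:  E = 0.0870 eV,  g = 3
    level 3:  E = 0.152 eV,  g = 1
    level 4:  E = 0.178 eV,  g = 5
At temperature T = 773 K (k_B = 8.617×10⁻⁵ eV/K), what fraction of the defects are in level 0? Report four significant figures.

k_BT = 8.617×10⁻⁵ × 773 K = 0.0666094 eV.
Eᵢ/kT = 0.552475, 1.12447, 1.30612, 2.28196, 2.67230.
Z = Σ gᵢe^(−Eᵢ/kT) = 3·e^(−0.552475) + 5·e^(−1.12447) + 3·e^(−1.30612) + 1·e^(−2.28196) + 5·e^(−2.67230) = 1.72657 + 1.62412 + 0.812607 + 0.102084 + 0.345466 = 4.61085.
P₀ = g₀ e^(−E₀/kT) / Z = 1.72657/4.61085 = 0.3745.

0.3745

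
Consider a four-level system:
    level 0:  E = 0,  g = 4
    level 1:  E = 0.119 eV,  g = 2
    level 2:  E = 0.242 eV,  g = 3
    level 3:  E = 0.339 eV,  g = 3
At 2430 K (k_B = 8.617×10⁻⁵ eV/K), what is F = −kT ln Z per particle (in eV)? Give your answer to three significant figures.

k_BT = 8.617×10⁻⁵ × 2430 K = 0.20939 eV.
Eᵢ/kT = 0, 0.56832, 1.1557, 1.6190.
Z = Σ gᵢe^(−Eᵢ/kT) = 4·e^(−0) + 2·e^(−0.56832) + 3·e^(−1.1557) + 3·e^(−1.6190) = 4.0000 + 1.1330 + 0.94451 + 0.59429 = 6.6718.
F = −kT ln Z = −0.20939 × ln(6.6718) = −0.20939 × 1.8979 = -0.397 eV.

-0.397 eV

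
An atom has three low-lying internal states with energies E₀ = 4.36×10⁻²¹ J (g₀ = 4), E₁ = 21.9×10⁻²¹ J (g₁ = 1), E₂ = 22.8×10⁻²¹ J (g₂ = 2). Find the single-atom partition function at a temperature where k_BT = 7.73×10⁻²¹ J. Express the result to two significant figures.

Eᵢ/kT = 0.5640, 2.833, 2.950.
Z = Σ gᵢe^(−Eᵢ/kT) = 4·e^(−0.5640) + 1·e^(−2.833) + 2·e^(−2.950) = 2.276 + 0.05884 + 0.1047 = 2.440.

Z = 2.4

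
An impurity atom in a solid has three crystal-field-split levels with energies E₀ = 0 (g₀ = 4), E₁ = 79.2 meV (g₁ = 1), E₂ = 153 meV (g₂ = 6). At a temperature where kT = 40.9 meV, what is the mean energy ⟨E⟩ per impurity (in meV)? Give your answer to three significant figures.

Eᵢ/kT = 0, 1.9364, 3.7408.
Z = Σ gᵢe^(−Eᵢ/kT) = 4·e^(−0) + 1·e^(−1.9364) + 6·e^(−3.7408) = 4.0000 + 0.14422 + 0.14241 = 4.2866.
⟨E⟩ = Σ Eᵢ gᵢe^(−Eᵢ/kT) / Z = (0·4.0000 + 79.2·0.14422 + 153·0.14241) / 4.2866 = 7.75 meV.

7.75 meV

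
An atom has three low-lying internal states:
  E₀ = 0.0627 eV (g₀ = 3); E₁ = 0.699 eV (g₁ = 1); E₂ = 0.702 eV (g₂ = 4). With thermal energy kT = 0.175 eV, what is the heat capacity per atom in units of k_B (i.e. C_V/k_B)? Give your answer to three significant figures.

Eᵢ/kT = 0.35829, 3.9943, 4.0114.
Z = Σ gᵢe^(−Eᵢ/kT) = 3·e^(−0.35829) + 1·e^(−3.9943) + 4·e^(−4.0114) = 2.0966 + 0.018420 + 0.072432 = 2.1875.
⟨E⟩ = 0.089225 eV, ⟨E²⟩ = 0.024200 eV².
C_V/k_B = (⟨E²⟩ − ⟨E⟩²)/(kT)² = (0.024200 − 0.0079611)/0.030625 = 0.530.

0.530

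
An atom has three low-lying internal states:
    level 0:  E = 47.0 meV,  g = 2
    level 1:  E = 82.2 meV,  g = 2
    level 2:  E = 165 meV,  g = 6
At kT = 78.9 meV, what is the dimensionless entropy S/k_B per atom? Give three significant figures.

Eᵢ/kT = 0.59569, 1.0418, 2.0913.
Z = Σ gᵢe^(−Eᵢ/kT) = 2·e^(−0.59569) + 2·e^(−1.0418) + 6·e^(−2.0913) = 1.1024 + 0.70564 + 0.74116 = 2.5492.
⟨E⟩ = Σ EᵢPᵢ = 91.051 meV.
S/k_B = ln Z + ⟨E⟩/kT = ln(2.5492) + 91.051/78.9 = 0.93578 + 1.1540 = 2.09.

2.09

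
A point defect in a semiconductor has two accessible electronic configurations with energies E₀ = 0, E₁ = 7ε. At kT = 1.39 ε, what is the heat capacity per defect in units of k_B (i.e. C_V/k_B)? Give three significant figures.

Eᵢ/kT = 0, 5.0360.
Z = Σ e^(−Eᵢ/kT) = e^(−0) + e^(−5.0360) = 1.0000 + 0.0064997 = 1.0065.
⟨E⟩ = 0.045204 ε, ⟨E²⟩ = 0.31643 ε².
C_V/k_B = (⟨E²⟩ − ⟨E⟩²)/(kT)² = (0.31643 − 0.0020434)/1.9321 = 0.163.

0.163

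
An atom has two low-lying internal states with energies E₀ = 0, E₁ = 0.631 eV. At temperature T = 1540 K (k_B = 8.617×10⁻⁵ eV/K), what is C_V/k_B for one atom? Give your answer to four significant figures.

0.1913

k_BT = 8.617×10⁻⁵ × 1540 K = 0.132702 eV.
Eᵢ/kT = 0, 4.75501.
Z = Σ e^(−Eᵢ/kT) = e^(−0) + e^(−4.75501) = 1.00000 + 0.00860846 = 1.00861.
⟨E⟩ = 0.00538557 eV, ⟨E²⟩ = 0.00339829 eV².
C_V/k_B = (⟨E²⟩ − ⟨E⟩²)/(kT)² = (0.00339829 − 0.0000290044)/0.0176098 = 0.1913.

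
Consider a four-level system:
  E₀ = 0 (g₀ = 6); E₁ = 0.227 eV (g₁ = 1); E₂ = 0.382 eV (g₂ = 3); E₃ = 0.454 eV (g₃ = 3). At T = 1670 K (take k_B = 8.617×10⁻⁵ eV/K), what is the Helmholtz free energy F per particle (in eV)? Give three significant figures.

-0.270 eV

k_BT = 8.617×10⁻⁵ × 1670 K = 0.14390 eV.
Eᵢ/kT = 0, 1.5775, 2.6546, 3.1550.
Z = Σ gᵢe^(−Eᵢ/kT) = 6·e^(−0) + 1·e^(−1.5775) + 3·e^(−2.6546) + 3·e^(−3.1550) = 6.0000 + 0.20649 + 0.21098 + 0.12792 = 6.5454.
F = −kT ln Z = −0.14390 × ln(6.5454) = −0.14390 × 1.8788 = -0.270 eV.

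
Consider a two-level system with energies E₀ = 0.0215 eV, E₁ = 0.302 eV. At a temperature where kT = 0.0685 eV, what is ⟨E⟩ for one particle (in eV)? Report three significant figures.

Eᵢ/kT = 0.31387, 4.4088.
Z = Σ e^(−Eᵢ/kT) = e^(−0.31387) + e^(−4.4088) = 0.73061 + 0.012170 = 0.74278.
⟨E⟩ = Σ Eᵢ e^(−Eᵢ/kT) / Z = (0.0215·0.73061 + 0.302·0.012170) / 0.74278 = 0.0261 eV.

0.0261 eV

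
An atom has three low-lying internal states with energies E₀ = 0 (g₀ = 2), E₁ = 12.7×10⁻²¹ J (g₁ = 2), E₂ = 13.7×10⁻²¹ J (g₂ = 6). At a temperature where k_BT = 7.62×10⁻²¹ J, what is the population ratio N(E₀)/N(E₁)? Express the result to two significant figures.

n₀/n₁ = (g₀/g₁) exp[−(E₀−E₁)/kT] = (2/2) × exp(−(-12.7 ×10⁻²¹ J)/(7.62 ×10⁻²¹ J)) = (2/2) × exp(1.667) = 5.3.

5.3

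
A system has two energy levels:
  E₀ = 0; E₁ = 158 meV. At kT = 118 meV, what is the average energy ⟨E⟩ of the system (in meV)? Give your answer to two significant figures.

Eᵢ/kT = 0, 1.339.
Z = Σ e^(−Eᵢ/kT) = e^(−0) + e^(−1.339) = 1.000 + 0.2621 = 1.262.
⟨E⟩ = Σ Eᵢ e^(−Eᵢ/kT) / Z = (0·1.000 + 158·0.2621) / 1.262 = 33 meV.

33 meV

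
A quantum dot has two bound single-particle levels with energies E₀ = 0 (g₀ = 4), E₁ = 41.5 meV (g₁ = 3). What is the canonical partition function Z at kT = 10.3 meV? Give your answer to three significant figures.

Eᵢ/kT = 0, 4.0291.
Z = Σ gᵢe^(−Eᵢ/kT) = 4·e^(−0) + 3·e^(−4.0291) = 4.0000 + 0.053371 = 4.0534.

Z = 4.05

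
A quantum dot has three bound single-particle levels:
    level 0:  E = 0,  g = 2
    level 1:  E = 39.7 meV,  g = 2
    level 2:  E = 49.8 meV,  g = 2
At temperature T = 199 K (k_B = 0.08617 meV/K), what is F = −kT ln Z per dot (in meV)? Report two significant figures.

-14 meV

k_BT = 0.08617 × 199 K = 17.15 meV.
Eᵢ/kT = 0, 2.315, 2.904.
Z = Σ gᵢe^(−Eᵢ/kT) = 2·e^(−0) + 2·e^(−2.315) + 2·e^(−2.904) = 2.000 + 0.1975 + 0.1096 = 2.307.
F = −kT ln Z = −17.15 × ln(2.307) = −17.15 × 0.8359 = -14 meV.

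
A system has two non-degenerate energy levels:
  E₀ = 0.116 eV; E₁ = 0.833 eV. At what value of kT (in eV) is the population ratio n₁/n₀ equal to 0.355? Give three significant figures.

n₁/n₀ = exp[−(E₁−E₀)/kT] = 0.355.
⇒ (E₁−E₀)/kT = ln(1/0.355) = ln(2.8169) = 1.0356.
kT = 0.717 eV / 1.0356 = 0.692 eV.

0.692 eV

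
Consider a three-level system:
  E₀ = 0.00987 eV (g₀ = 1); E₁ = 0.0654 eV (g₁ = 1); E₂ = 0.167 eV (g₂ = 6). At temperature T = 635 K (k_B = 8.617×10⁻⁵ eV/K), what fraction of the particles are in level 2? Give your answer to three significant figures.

0.200

k_BT = 8.617×10⁻⁵ × 635 K = 0.054718 eV.
Eᵢ/kT = 0.18038, 1.1952, 3.0520.
Z = Σ gᵢe^(−Eᵢ/kT) = 1·e^(−0.18038) + 1·e^(−1.1952) + 6·e^(−3.0520) = 0.83495 + 0.30264 + 0.28359 = 1.4212.
P₂ = g₂ e^(−E₂/kT) / Z = 0.28359/1.4212 = 0.200.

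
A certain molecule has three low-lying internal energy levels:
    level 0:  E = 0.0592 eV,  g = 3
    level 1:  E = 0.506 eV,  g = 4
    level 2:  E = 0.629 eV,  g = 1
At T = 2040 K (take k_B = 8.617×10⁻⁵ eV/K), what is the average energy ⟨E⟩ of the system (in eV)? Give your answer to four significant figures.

k_BT = 8.617×10⁻⁵ × 2040 K = 0.175787 eV.
Eᵢ/kT = 0.336771, 2.87848, 3.57819.
Z = Σ gᵢe^(−Eᵢ/kT) = 3·e^(−0.336771) + 4·e^(−2.87848) + 1·e^(−3.57819) = 2.14222 + 0.224881 + 0.0279262 = 2.39503.
⟨E⟩ = Σ Eᵢ gᵢe^(−Eᵢ/kT) / Z = (0.0592·2.14222 + 0.506·0.224881 + 0.629·0.0279262) / 2.39503 = 0.1078 eV.

0.1078 eV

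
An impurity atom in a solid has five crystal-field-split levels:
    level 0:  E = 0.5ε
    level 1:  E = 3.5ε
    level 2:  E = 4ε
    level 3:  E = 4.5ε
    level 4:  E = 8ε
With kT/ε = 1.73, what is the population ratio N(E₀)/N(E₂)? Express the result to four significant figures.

n₀/n₂ = exp[−(E₀−E₂)/kT] = exp(−(-3.5ε)/(1.73ε)) = exp(2.02312) = 7.562.

7.562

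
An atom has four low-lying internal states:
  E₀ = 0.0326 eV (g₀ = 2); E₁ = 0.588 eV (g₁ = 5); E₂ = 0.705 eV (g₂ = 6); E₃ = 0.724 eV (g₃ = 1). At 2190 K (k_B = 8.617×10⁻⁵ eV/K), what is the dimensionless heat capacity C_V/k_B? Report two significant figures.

k_BT = 8.617×10⁻⁵ × 2190 K = 0.1887 eV.
Eᵢ/kT = 0.1728, 3.116, 3.736, 3.837.
Z = Σ gᵢe^(−Eᵢ/kT) = 2·e^(−0.1728) + 5·e^(−3.116) + 6·e^(−3.736) + 1·e^(−3.837) = 1.683 + 0.2217 + 0.1431 + 0.02156 = 2.069.
⟨E⟩ = 0.1458 eV, ⟨E²⟩ = 0.07775 eV².
C_V/k_B = (⟨E²⟩ − ⟨E⟩²)/(kT)² = (0.07775 − 0.02126)/0.03561 = 1.6.

1.6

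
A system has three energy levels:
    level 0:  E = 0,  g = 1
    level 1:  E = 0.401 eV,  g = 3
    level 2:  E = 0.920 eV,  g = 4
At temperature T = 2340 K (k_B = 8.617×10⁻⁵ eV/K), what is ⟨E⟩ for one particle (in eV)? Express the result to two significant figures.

k_BT = 8.617×10⁻⁵ × 2340 K = 0.2016 eV.
Eᵢ/kT = 0, 1.989, 4.563.
Z = Σ gᵢe^(−Eᵢ/kT) = 1·e^(−0) + 3·e^(−1.989) + 4·e^(−4.563) = 1.000 + 0.4105 + 0.04172 = 1.452.
⟨E⟩ = Σ Eᵢ gᵢe^(−Eᵢ/kT) / Z = (0·1.000 + 0.401·0.4105 + 0.920·0.04172) / 1.452 = 0.14 eV.

0.14 eV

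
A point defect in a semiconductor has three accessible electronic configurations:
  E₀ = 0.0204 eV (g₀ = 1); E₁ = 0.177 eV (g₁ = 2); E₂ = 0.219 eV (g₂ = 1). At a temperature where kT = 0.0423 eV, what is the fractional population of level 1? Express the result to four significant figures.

Eᵢ/kT = 0.482270, 4.18440, 5.17730.
Z = Σ gᵢe^(−Eᵢ/kT) = 1·e^(−0.482270) + 2·e^(−4.18440) + 1·e^(−5.17730) = 0.617380 + 0.0304627 + 0.00564322 = 0.653486.
P₁ = g₁ e^(−E₁/kT) / Z = 0.0304627/0.653486 = 0.04662.

0.04662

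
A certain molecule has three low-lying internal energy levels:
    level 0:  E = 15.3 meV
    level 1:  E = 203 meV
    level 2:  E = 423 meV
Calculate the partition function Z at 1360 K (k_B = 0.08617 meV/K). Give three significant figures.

k_BT = 0.08617 × 1360 K = 117.19 meV.
Eᵢ/kT = 0.13056, 1.7322, 3.6095.
Z = Σ e^(−Eᵢ/kT) = e^(−0.13056) + e^(−1.7322) + e^(−3.6095) = 0.87760 + 0.17689 + 0.027065 = 1.0816.

Z = 1.08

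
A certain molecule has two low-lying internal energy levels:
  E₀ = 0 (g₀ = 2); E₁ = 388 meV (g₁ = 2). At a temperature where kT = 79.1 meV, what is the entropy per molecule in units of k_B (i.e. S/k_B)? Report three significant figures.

0.737

Eᵢ/kT = 0, 4.9052.
Z = Σ gᵢe^(−Eᵢ/kT) = 2·e^(−0) + 2·e^(−4.9052) = 2.0000 + 0.014816 = 2.0148.
⟨E⟩ = Σ EᵢPᵢ = 2.8532 meV.
S/k_B = ln Z + ⟨E⟩/kT = ln(2.0148) + 2.8532/79.1 = 0.70052 + 0.036071 = 0.737.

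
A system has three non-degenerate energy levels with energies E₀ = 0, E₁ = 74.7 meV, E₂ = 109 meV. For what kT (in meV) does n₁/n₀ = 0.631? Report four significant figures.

n₁/n₀ = exp[−(E₁−E₀)/kT] = 0.631.
⇒ (E₁−E₀)/kT = ln(1/0.631) = ln(1.58479) = 0.460452.
kT = 74.7 meV / 0.460452 = 162.2 meV.

162.2 meV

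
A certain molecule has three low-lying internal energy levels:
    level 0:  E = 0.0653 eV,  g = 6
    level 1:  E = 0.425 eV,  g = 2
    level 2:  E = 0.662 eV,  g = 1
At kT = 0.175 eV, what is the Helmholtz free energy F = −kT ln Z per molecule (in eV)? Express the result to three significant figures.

-0.256 eV

Eᵢ/kT = 0.37314, 2.4286, 3.7829.
Z = Σ gᵢe^(−Eᵢ/kT) = 6·e^(−0.37314) + 2·e^(−2.4286) + 1·e^(−3.7829) = 4.1314 + 0.17632 + 0.022757 = 4.3305.
F = −kT ln Z = −0.175 × ln(4.3305) = −0.175 × 1.4657 = -0.256 eV.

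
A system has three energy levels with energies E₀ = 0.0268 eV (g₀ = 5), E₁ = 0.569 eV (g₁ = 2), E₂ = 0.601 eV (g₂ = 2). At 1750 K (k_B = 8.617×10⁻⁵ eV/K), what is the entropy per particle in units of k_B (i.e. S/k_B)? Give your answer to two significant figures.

k_BT = 8.617×10⁻⁵ × 1750 K = 0.1508 eV.
Eᵢ/kT = 0.1777, 3.773, 3.985.
Z = Σ gᵢe^(−Eᵢ/kT) = 5·e^(−0.1777) + 2·e^(−3.773) + 2·e^(−3.985) = 4.186 + 0.04597 + 0.03718 = 4.269.
⟨E⟩ = Σ EᵢPᵢ = 0.03764 eV.
S/k_B = ln Z + ⟨E⟩/kT = ln(4.269) + 0.03764/0.1508 = 1.451 + 0.2496 = 1.7.

1.7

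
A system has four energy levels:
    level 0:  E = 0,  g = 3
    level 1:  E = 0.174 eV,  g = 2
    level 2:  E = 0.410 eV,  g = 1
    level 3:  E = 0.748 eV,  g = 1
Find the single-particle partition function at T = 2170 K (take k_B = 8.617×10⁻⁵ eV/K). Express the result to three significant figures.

Z = 3.92

k_BT = 8.617×10⁻⁵ × 2170 K = 0.18699 eV.
Eᵢ/kT = 0, 0.93053, 2.1926, 4.0002.
Z = Σ gᵢe^(−Eᵢ/kT) = 3·e^(−0) + 2·e^(−0.93053) + 1·e^(−2.1926) + 1·e^(−4.0002) = 3.0000 + 0.78869 + 0.11163 + 0.018312 = 3.9186.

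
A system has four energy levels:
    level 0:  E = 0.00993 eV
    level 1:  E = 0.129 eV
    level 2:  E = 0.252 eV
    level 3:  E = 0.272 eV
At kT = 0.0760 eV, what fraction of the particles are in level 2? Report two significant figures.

0.032

Eᵢ/kT = 0.1307, 1.697, 3.316, 3.579.
Z = Σ e^(−Eᵢ/kT) = e^(−0.1307) + e^(−1.697) + e^(−3.316) + e^(−3.579) = 0.8775 + 0.1832 + 0.03630 + 0.02790 = 1.125.
P₂ = e^(−E₂/kT) / Z = 0.03630/1.125 = 0.032.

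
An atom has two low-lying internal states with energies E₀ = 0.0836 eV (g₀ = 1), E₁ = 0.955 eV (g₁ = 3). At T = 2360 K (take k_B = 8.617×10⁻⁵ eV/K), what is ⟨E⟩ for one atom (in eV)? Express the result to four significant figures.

0.1182 eV

k_BT = 8.617×10⁻⁵ × 2360 K = 0.203361 eV.
Eᵢ/kT = 0.411092, 4.69608.
Z = Σ gᵢe^(−Eᵢ/kT) = 1·e^(−0.411092) + 3·e^(−4.69608) = 0.662926 + 0.0273930 = 0.690319.
⟨E⟩ = Σ Eᵢ gᵢe^(−Eᵢ/kT) / Z = (0.0836·0.662926 + 0.955·0.0273930) / 0.690319 = 0.1182 eV.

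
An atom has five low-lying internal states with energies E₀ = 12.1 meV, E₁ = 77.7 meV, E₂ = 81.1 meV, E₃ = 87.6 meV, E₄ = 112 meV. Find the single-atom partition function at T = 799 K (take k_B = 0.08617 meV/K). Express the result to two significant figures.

Z = 1.9

k_BT = 0.08617 × 799 K = 68.85 meV.
Eᵢ/kT = 0.1757, 1.129, 1.178, 1.272, 1.627.
Z = Σ e^(−Eᵢ/kT) = e^(−0.1757) + e^(−1.129) + e^(−1.178) + e^(−1.272) + e^(−1.627) = 0.8389 + 0.3234 + 0.3079 + 0.2803 + 0.1965 = 1.947.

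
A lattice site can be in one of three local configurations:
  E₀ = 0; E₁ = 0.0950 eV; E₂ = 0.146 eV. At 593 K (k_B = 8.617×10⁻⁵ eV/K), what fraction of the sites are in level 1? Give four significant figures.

k_BT = 8.617×10⁻⁵ × 593 K = 0.0510988 eV.
Eᵢ/kT = 0, 1.85914, 2.85721.
Z = Σ e^(−Eᵢ/kT) = e^(−0) + e^(−1.85914) + e^(−2.85721) = 1.00000 + 0.155807 + 0.0574288 = 1.21324.
P₁ = e^(−E₁/kT) / Z = 0.155807/1.21324 = 0.1284.

0.1284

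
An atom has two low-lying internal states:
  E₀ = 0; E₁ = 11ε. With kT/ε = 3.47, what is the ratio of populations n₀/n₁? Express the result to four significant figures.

n₀/n₁ = exp[−(E₀−E₁)/kT] = exp(−(-11ε)/(3.47ε)) = exp(3.17003) = 23.81.

23.81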